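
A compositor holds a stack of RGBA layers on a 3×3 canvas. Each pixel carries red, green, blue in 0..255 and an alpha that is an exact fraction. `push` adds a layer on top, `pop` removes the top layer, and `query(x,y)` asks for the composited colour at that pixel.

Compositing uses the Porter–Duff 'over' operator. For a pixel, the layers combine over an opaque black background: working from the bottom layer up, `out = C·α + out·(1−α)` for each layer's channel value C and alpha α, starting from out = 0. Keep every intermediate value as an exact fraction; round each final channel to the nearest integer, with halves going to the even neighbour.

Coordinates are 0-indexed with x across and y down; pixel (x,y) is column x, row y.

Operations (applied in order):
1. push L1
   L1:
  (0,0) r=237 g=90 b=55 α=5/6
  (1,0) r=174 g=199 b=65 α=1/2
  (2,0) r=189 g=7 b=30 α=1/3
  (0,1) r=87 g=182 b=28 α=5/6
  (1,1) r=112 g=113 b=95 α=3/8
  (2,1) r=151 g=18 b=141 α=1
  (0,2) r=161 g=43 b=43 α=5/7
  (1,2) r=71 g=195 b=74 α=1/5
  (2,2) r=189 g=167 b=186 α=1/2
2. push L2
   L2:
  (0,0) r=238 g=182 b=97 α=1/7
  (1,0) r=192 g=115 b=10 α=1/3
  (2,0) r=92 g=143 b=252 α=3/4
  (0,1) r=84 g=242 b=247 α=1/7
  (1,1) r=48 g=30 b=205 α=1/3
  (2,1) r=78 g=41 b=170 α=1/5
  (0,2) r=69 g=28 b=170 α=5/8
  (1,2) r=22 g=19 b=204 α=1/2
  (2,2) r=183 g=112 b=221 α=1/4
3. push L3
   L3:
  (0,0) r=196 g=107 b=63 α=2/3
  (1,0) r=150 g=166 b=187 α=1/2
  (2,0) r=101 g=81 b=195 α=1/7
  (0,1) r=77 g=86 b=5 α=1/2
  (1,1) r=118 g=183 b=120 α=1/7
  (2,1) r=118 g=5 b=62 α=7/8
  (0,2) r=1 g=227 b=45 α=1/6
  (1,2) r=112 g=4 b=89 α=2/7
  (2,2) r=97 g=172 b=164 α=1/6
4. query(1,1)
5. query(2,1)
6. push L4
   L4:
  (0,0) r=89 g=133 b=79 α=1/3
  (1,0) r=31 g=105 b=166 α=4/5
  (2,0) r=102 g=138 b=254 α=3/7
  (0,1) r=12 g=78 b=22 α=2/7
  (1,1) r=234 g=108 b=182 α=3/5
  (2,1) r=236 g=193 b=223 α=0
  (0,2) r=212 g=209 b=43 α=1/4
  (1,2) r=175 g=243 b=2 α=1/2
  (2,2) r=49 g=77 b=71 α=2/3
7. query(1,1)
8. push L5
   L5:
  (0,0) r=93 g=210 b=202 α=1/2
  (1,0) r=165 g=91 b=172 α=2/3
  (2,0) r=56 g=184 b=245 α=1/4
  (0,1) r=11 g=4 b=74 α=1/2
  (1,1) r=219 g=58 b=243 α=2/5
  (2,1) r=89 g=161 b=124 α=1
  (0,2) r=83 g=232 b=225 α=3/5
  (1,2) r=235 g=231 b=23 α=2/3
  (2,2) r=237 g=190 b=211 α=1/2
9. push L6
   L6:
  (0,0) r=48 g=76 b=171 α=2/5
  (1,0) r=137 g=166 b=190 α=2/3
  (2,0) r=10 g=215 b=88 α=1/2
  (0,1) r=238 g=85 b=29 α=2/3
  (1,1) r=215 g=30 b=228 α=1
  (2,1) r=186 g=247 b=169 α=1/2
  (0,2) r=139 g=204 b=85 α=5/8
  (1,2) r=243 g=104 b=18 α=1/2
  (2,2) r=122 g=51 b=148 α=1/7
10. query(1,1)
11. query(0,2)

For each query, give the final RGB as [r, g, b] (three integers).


at x=1,y=1 over L1,L2,L3:
+L1 (α=3/8) → [42, 339/8, 285/8]
+L2 (α=1/3) → [44, 153/4, 1105/12]
+L3 (α=1/7) → [382/7, 825/14, 1345/14]
= [55, 59, 96]

query (2,1) [L1,L2,L3] — begin 0,0,0
after L1 α=1: [151, 18, 141]
after L2 α=1/5: [682/5, 113/5, 734/5]
after L3 α=7/8: [1203/10, 36/5, 363/5]
→ [120, 7, 73]

(1,1) stack=L1,L2,L3,L4; from [0,0,0]:
L1 α=3/8: [42, 339/8, 285/8]
L2 α=1/3: [44, 153/4, 1105/12]
L3 α=1/7: [382/7, 825/14, 1345/14]
L4 α=3/5: [5678/35, 3093/35, 5167/35]
= [162, 88, 148]

query (1,1) [L1,L2,L3,L4,L5,L6] — begin 0,0,0
L1 α=3/8: [42, 339/8, 285/8]
L2 α=1/3: [44, 153/4, 1105/12]
L3 α=1/7: [382/7, 825/14, 1345/14]
L4 α=3/5: [5678/35, 3093/35, 5167/35]
L5 α=2/5: [32364/175, 13339/175, 32511/175]
L6 α=1: [215, 30, 228]
= [215, 30, 228]

at x=0,y=2 over L1,L2,L3,L4,L5,L6:
after L1 α=5/7: [115, 215/7, 215/7]
after L2 α=5/8: [345/4, 1625/56, 6595/56]
after L3 α=1/6: [1729/24, 20837/336, 35495/336]
after L4 α=1/4: [3425/32, 44245/448, 40311/448]
after L5 α=3/5: [7409/80, 200149/1120, 191511/1120]
after L6 α=5/8: [77827/640, 1742847/8960, 1050533/8960]
rounded: [122, 195, 117]


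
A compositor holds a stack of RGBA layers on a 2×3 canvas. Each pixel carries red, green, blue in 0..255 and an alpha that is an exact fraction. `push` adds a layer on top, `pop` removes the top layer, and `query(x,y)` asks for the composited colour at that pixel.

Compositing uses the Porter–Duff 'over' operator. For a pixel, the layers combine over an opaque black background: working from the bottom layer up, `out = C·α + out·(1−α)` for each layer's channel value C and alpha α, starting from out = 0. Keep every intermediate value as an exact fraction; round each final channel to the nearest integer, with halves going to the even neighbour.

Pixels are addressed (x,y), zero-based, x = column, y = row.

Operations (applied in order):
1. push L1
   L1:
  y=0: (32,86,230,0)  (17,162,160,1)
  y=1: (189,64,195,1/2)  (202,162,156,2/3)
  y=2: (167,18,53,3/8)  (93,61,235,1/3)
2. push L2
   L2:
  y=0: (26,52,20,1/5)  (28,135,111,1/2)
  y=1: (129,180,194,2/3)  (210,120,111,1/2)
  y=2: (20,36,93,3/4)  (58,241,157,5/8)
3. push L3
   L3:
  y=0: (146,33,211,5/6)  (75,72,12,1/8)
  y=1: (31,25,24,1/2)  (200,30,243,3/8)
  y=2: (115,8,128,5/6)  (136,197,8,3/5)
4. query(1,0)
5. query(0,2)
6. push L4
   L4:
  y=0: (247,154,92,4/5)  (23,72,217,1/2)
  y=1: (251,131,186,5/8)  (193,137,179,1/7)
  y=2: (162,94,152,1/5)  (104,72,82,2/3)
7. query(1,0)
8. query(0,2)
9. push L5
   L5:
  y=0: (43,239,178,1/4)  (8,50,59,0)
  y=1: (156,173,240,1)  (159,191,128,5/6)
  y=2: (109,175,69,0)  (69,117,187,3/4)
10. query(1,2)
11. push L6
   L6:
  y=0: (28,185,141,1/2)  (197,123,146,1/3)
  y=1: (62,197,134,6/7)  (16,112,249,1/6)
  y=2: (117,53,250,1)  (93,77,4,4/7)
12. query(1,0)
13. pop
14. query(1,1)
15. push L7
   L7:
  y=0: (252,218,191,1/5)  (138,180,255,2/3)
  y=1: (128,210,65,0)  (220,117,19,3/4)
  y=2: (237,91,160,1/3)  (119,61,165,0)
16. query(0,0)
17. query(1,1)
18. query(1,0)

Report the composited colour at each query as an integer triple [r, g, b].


query (1,0) [L1,L2,L3] — begin 0,0,0
L1 α=1: [17, 162, 160]
L2 α=1/2: [45/2, 297/2, 271/2]
L3 α=1/8: [465/16, 2223/16, 1921/16]
rounded: [29, 139, 120]

query (0,2) [L1,L2,L3] — begin 0,0,0
after L1 α=3/8: [501/8, 27/4, 159/8]
after L2 α=3/4: [981/32, 459/16, 2391/32]
after L3 α=5/6: [19381/192, 1099/96, 22871/192]
= [101, 11, 119]

at x=1,y=0 over L1,L2,L3,L4:
L1 α=1: [17, 162, 160]
L2 α=1/2: [45/2, 297/2, 271/2]
L3 α=1/8: [465/16, 2223/16, 1921/16]
L4 α=1/2: [833/32, 3375/32, 5393/32]
= [26, 105, 169]

(0,2) stack=L1,L2,L3,L4; from [0,0,0]:
+L1 (α=3/8) → [501/8, 27/4, 159/8]
+L2 (α=3/4) → [981/32, 459/16, 2391/32]
+L3 (α=5/6) → [19381/192, 1099/96, 22871/192]
+L4 (α=1/5) → [27157/240, 671/24, 30167/240]
→ [113, 28, 126]

(1,2) stack=L1,L2,L3,L4,L5; from [0,0,0]:
+L1 (α=1/3) → [31, 61/3, 235/3]
+L2 (α=5/8) → [383/8, 633/4, 255/2]
+L3 (α=3/5) → [403/4, 363/2, 279/5]
+L4 (α=2/3) → [1235/12, 217/2, 1099/15]
+L5 (α=3/4) → [3719/48, 919/8, 4757/30]
→ [77, 115, 159]

(1,0) stack=L1,L2,L3,L4,L5,L6; from [0,0,0]:
after L1 α=1: [17, 162, 160]
after L2 α=1/2: [45/2, 297/2, 271/2]
after L3 α=1/8: [465/16, 2223/16, 1921/16]
after L4 α=1/2: [833/32, 3375/32, 5393/32]
after L5 α=0: [833/32, 3375/32, 5393/32]
after L6 α=1/3: [3985/48, 1781/16, 7729/48]
rounded: [83, 111, 161]

at x=1,y=1 over L1,L2,L3,L4,L5:
after L1 α=2/3: [404/3, 108, 104]
after L2 α=1/2: [517/3, 114, 215/2]
after L3 α=3/8: [4385/24, 165/2, 2533/16]
after L4 α=1/7: [5157/28, 632/7, 9031/56]
after L5 α=5/6: [9139/56, 2439/14, 14957/112]
= [163, 174, 134]

at x=0,y=0 over L1,L2,L3,L4,L5,L7:
L1 α=0: [0, 0, 0]
L2 α=1/5: [26/5, 52/5, 4]
L3 α=5/6: [1838/15, 877/30, 353/2]
L4 α=4/5: [16658/75, 19357/150, 1089/10]
L5 α=1/4: [17733/100, 31307/200, 5047/40]
L7 α=1/5: [24033/125, 42207/250, 6957/50]
rounded: [192, 169, 139]

query (1,1) [L1,L2,L3,L4,L5,L7] — begin 0,0,0
after L1 α=2/3: [404/3, 108, 104]
after L2 α=1/2: [517/3, 114, 215/2]
after L3 α=3/8: [4385/24, 165/2, 2533/16]
after L4 α=1/7: [5157/28, 632/7, 9031/56]
after L5 α=5/6: [9139/56, 2439/14, 14957/112]
after L7 α=3/4: [46099/224, 7353/56, 21341/448]
→ [206, 131, 48]

at x=1,y=0 over L1,L2,L3,L4,L5,L7:
L1 α=1: [17, 162, 160]
L2 α=1/2: [45/2, 297/2, 271/2]
L3 α=1/8: [465/16, 2223/16, 1921/16]
L4 α=1/2: [833/32, 3375/32, 5393/32]
L5 α=0: [833/32, 3375/32, 5393/32]
L7 α=2/3: [9665/96, 4965/32, 21713/96]
rounded: [101, 155, 226]


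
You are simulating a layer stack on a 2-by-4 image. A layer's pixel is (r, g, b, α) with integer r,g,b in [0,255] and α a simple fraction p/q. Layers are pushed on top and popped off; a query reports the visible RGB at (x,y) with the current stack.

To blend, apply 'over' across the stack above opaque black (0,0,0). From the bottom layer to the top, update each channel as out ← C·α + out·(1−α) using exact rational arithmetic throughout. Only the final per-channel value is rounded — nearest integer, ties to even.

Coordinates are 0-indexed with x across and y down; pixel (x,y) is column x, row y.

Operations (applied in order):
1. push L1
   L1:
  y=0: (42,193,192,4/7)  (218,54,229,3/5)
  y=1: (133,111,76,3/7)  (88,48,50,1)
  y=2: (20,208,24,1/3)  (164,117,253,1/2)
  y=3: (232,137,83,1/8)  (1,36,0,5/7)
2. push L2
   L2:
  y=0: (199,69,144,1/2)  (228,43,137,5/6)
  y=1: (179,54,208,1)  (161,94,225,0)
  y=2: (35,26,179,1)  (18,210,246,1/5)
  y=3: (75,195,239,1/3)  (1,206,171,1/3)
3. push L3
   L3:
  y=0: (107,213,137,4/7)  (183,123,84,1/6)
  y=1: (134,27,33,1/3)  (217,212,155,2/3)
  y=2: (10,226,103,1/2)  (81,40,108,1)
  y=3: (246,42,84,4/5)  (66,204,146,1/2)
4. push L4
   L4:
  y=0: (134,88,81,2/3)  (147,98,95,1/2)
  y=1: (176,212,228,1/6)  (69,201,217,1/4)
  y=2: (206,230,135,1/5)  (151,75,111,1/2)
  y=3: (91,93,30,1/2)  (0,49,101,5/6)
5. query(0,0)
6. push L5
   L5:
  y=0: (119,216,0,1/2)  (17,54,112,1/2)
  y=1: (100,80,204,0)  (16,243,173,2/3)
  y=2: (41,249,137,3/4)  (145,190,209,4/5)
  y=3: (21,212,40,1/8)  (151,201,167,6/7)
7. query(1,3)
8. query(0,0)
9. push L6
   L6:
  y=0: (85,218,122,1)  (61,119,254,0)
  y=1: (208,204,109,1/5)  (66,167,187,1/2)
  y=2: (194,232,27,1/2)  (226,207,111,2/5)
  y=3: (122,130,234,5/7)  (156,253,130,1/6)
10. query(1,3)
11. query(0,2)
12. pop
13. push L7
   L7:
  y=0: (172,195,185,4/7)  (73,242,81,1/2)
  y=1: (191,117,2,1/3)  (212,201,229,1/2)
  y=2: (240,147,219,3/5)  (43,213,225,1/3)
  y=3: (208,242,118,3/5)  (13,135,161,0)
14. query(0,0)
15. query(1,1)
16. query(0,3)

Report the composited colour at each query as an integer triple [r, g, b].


(0,0) stack=L1,L2,L3,L4; from [0,0,0]:
after L1 α=4/7: [24, 772/7, 768/7]
after L2 α=1/2: [223/2, 1255/14, 888/7]
after L3 α=4/7: [1525/14, 15693/98, 6500/49]
after L4 α=2/3: [1759/14, 32941/294, 14438/147]
→ [126, 112, 98]

query (1,3) [L1,L2,L3,L4,L5] — begin 0,0,0
after L1 α=5/7: [5/7, 180/7, 0]
after L2 α=1/3: [17/21, 1802/21, 57]
after L3 α=1/2: [1403/42, 3043/21, 203/2]
after L4 α=5/6: [1403/252, 4094/63, 1213/12]
after L5 α=6/7: [229715/1764, 80072/441, 1891/12]
= [130, 182, 158]

query (0,0) [L1,L2,L3,L4,L5] — begin 0,0,0
after L1 α=4/7: [24, 772/7, 768/7]
after L2 α=1/2: [223/2, 1255/14, 888/7]
after L3 α=4/7: [1525/14, 15693/98, 6500/49]
after L4 α=2/3: [1759/14, 32941/294, 14438/147]
after L5 α=1/2: [3425/28, 96445/588, 7219/147]
rounded: [122, 164, 49]

query (1,3) [L1,L2,L3,L4,L5,L6] — begin 0,0,0
after L1 α=5/7: [5/7, 180/7, 0]
after L2 α=1/3: [17/21, 1802/21, 57]
after L3 α=1/2: [1403/42, 3043/21, 203/2]
after L4 α=5/6: [1403/252, 4094/63, 1213/12]
after L5 α=6/7: [229715/1764, 80072/441, 1891/12]
after L6 α=1/6: [1423759/10584, 511933/2646, 11015/72]
→ [135, 193, 153]

(0,2) stack=L1,L2,L3,L4,L5,L6; from [0,0,0]:
+L1 (α=1/3) → [20/3, 208/3, 8]
+L2 (α=1) → [35, 26, 179]
+L3 (α=1/2) → [45/2, 126, 141]
+L4 (α=1/5) → [296/5, 734/5, 699/5]
+L5 (α=3/4) → [911/20, 4469/20, 1377/10]
+L6 (α=1/2) → [4791/40, 9109/40, 1647/20]
→ [120, 228, 82]

query (0,0) [L1,L2,L3,L4,L5,L7] — begin 0,0,0
+L1 (α=4/7) → [24, 772/7, 768/7]
+L2 (α=1/2) → [223/2, 1255/14, 888/7]
+L3 (α=4/7) → [1525/14, 15693/98, 6500/49]
+L4 (α=2/3) → [1759/14, 32941/294, 14438/147]
+L5 (α=1/2) → [3425/28, 96445/588, 7219/147]
+L7 (α=4/7) → [29539/196, 249325/1372, 43479/343]
→ [151, 182, 127]

at x=1,y=1 over L1,L2,L3,L4,L5,L7:
L1 α=1: [88, 48, 50]
L2 α=0: [88, 48, 50]
L3 α=2/3: [174, 472/3, 120]
L4 α=1/4: [591/4, 673/4, 577/4]
L5 α=2/3: [719/12, 2617/12, 1961/12]
L7 α=1/2: [3263/24, 5029/24, 4709/24]
= [136, 210, 196]

query (0,3) [L1,L2,L3,L4,L5,L7] — begin 0,0,0
after L1 α=1/8: [29, 137/8, 83/8]
after L2 α=1/3: [133/3, 917/12, 1039/12]
after L3 α=4/5: [617/3, 2933/60, 5071/60]
after L4 α=1/2: [445/3, 8513/120, 6871/120]
after L5 α=1/8: [1589/12, 85031/960, 52897/960]
after L7 α=3/5: [5333/30, 433511/2400, 222817/2400]
= [178, 181, 93]


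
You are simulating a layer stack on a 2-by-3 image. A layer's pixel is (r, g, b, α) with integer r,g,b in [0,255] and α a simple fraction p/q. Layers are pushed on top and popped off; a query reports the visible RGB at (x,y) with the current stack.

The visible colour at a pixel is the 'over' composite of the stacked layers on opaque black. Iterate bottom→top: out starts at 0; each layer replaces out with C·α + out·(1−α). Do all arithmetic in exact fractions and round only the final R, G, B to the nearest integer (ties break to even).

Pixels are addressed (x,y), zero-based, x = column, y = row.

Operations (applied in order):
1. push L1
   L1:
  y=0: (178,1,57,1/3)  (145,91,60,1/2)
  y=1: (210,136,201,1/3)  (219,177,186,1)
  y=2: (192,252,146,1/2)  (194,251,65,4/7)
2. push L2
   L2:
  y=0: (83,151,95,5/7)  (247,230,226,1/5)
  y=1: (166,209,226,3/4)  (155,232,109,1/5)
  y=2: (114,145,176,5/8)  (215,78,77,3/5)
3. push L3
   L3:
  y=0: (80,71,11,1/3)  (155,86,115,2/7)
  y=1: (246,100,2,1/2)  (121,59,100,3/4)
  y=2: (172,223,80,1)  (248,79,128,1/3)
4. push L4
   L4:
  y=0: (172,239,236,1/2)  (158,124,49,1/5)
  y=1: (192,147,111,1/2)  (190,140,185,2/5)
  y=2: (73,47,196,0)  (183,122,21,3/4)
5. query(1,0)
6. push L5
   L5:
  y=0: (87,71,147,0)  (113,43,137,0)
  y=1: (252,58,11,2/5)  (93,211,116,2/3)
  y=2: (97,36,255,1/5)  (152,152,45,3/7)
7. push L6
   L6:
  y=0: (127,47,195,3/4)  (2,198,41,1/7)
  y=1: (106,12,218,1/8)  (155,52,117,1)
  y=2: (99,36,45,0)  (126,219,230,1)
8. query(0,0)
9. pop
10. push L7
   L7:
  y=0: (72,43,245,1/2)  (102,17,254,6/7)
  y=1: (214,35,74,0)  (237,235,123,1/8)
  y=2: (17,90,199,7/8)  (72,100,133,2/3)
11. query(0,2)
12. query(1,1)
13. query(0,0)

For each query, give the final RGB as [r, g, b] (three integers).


query (1,0) [L1,L2,L3,L4] — begin 0,0,0
+L1 (α=1/2) → [145/2, 91/2, 30]
+L2 (α=1/5) → [537/5, 412/5, 346/5]
+L3 (α=2/7) → [121, 584/7, 576/7]
+L4 (α=1/5) → [642/5, 3204/35, 2647/35]
= [128, 92, 76]

(0,0) stack=L1,L2,L3,L4,L5,L6; from [0,0,0]:
after L1 α=1/3: [178/3, 1/3, 19]
after L2 α=5/7: [1601/21, 2267/21, 513/7]
after L3 α=1/3: [4882/63, 6025/63, 1103/21]
after L4 α=1/2: [7859/63, 10541/63, 6059/42]
after L5 α=0: [7859/63, 10541/63, 6059/42]
after L6 α=3/4: [15931/126, 4856/63, 30629/168]
rounded: [126, 77, 182]

at x=0,y=2 over L1,L2,L3,L4,L5,L7:
L1 α=1/2: [96, 126, 73]
L2 α=5/8: [429/4, 1103/8, 1099/8]
L3 α=1: [172, 223, 80]
L4 α=0: [172, 223, 80]
L5 α=1/5: [157, 928/5, 115]
L7 α=7/8: [69/2, 2039/20, 377/2]
rounded: [34, 102, 188]

query (1,1) [L1,L2,L3,L4,L5,L7] — begin 0,0,0
+L1 (α=1) → [219, 177, 186]
+L2 (α=1/5) → [1031/5, 188, 853/5]
+L3 (α=3/4) → [1423/10, 365/4, 2353/20]
+L4 (α=2/5) → [8069/50, 443/4, 14459/100]
+L5 (α=2/3) → [17369/150, 2131/12, 12553/100]
+L7 (α=1/8) → [157133/1200, 17737/96, 100171/800]
→ [131, 185, 125]

(0,0) stack=L1,L2,L3,L4,L5,L7; from [0,0,0]:
after L1 α=1/3: [178/3, 1/3, 19]
after L2 α=5/7: [1601/21, 2267/21, 513/7]
after L3 α=1/3: [4882/63, 6025/63, 1103/21]
after L4 α=1/2: [7859/63, 10541/63, 6059/42]
after L5 α=0: [7859/63, 10541/63, 6059/42]
after L7 α=1/2: [12395/126, 6625/63, 16349/84]
= [98, 105, 195]


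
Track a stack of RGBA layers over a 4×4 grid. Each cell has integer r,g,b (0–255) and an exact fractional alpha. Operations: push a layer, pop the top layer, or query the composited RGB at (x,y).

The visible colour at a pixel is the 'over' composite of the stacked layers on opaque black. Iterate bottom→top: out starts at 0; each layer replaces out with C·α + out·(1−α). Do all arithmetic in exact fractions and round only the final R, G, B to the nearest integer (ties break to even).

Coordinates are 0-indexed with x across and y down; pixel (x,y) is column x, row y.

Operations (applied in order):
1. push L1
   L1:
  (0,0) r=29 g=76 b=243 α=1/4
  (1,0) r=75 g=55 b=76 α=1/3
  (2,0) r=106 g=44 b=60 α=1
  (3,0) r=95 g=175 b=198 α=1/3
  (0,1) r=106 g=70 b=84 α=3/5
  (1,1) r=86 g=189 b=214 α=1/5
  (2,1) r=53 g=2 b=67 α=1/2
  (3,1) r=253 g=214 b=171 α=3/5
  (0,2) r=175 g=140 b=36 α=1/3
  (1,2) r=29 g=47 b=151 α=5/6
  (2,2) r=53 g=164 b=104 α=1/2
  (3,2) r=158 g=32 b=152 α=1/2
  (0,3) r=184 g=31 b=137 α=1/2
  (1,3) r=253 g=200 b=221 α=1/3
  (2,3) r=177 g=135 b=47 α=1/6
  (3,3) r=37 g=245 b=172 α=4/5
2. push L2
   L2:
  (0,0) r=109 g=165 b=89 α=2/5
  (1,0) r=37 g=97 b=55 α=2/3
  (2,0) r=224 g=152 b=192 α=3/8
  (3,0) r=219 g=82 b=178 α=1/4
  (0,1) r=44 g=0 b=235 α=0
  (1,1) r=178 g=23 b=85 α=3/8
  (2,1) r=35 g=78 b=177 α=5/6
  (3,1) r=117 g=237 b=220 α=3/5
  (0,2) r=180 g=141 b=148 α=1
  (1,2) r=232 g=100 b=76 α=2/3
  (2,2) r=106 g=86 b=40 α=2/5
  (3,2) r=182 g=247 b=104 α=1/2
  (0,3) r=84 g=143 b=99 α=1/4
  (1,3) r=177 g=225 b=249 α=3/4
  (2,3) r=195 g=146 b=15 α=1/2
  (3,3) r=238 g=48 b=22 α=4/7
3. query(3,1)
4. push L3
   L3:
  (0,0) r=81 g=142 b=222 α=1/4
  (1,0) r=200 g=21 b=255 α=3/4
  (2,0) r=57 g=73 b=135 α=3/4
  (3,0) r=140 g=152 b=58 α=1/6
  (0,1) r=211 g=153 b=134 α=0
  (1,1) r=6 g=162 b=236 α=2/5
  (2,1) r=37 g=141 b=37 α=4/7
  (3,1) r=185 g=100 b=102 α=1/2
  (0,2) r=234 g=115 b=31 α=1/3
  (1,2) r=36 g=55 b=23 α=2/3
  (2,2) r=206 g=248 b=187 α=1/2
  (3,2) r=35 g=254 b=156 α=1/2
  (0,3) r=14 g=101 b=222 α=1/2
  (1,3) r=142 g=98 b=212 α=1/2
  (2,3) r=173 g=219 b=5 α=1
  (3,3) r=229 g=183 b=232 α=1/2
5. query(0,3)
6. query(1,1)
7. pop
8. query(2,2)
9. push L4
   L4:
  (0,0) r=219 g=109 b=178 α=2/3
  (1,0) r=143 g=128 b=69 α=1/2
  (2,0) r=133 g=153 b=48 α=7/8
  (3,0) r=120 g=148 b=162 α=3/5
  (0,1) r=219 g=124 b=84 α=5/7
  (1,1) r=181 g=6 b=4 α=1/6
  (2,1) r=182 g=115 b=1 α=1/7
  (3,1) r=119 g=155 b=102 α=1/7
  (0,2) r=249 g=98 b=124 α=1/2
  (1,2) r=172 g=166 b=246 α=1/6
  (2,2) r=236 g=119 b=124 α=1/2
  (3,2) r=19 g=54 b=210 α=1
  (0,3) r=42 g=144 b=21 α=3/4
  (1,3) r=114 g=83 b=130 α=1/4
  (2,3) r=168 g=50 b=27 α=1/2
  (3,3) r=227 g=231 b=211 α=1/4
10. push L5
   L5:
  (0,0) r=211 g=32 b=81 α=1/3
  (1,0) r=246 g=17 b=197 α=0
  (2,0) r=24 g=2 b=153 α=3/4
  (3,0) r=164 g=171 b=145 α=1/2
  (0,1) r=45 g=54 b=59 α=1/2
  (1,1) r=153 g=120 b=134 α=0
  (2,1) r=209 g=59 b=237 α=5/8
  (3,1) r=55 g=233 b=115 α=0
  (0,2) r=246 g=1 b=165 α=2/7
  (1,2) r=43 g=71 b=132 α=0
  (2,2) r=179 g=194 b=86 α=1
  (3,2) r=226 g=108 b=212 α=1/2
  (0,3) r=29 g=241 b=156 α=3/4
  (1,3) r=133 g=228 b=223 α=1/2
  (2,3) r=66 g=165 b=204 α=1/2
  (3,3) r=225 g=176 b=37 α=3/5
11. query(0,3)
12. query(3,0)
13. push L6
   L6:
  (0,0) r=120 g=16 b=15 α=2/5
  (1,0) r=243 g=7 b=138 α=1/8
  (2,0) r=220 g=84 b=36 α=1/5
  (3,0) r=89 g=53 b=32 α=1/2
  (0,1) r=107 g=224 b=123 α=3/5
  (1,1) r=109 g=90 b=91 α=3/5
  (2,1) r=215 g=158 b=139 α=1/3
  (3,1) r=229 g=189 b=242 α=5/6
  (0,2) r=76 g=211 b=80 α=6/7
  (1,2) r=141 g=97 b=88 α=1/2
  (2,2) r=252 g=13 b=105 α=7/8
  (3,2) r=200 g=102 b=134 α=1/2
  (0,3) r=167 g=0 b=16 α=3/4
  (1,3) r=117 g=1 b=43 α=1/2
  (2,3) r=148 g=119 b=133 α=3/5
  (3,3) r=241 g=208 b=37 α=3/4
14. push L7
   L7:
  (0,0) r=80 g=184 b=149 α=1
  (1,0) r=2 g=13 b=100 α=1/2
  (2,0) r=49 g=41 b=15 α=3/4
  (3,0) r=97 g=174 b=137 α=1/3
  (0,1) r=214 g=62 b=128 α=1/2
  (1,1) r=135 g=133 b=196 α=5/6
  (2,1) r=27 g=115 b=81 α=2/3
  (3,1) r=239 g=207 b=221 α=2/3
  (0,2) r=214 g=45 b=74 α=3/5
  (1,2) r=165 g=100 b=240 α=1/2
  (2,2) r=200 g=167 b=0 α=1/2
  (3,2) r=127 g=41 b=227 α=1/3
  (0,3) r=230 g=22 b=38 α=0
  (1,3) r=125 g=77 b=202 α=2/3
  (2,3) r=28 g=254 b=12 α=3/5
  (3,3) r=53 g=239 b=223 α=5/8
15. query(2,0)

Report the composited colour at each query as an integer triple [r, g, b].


(3,1) stack=L1,L2; from [0,0,0]:
+L1 (α=3/5) → [759/5, 642/5, 513/5]
+L2 (α=3/5) → [3273/25, 4839/25, 4326/25]
rounded: [131, 194, 173]

at x=0,y=3 over L1,L2,L3:
after L1 α=1/2: [92, 31/2, 137/2]
after L2 α=1/4: [90, 379/8, 609/8]
after L3 α=1/2: [52, 1187/16, 2385/16]
rounded: [52, 74, 149]

query (1,1) [L1,L2,L3] — begin 0,0,0
+L1 (α=1/5) → [86/5, 189/5, 214/5]
+L2 (α=3/8) → [155/2, 129/4, 469/8]
+L3 (α=2/5) → [489/10, 1683/20, 5183/40]
= [49, 84, 130]

query (2,2) [L1,L2] — begin 0,0,0
after L1 α=1/2: [53/2, 82, 52]
after L2 α=2/5: [583/10, 418/5, 236/5]
rounded: [58, 84, 47]

(0,3) stack=L1,L2,L4,L5; from [0,0,0]:
after L1 α=1/2: [92, 31/2, 137/2]
after L2 α=1/4: [90, 379/8, 609/8]
after L4 α=3/4: [54, 3835/32, 1113/32]
after L5 α=3/4: [141/4, 26971/128, 16089/128]
rounded: [35, 211, 126]

at x=3,y=0 over L1,L2,L4,L5:
L1 α=1/3: [95/3, 175/3, 66]
L2 α=1/4: [157/2, 257/4, 94]
L4 α=3/5: [517/5, 229/2, 674/5]
L5 α=1/2: [1337/10, 571/4, 1399/10]
→ [134, 143, 140]

query (2,0) [L1,L2,L4,L5,L6,L7] — begin 0,0,0
+L1 (α=1) → [106, 44, 60]
+L2 (α=3/8) → [601/4, 169/2, 219/2]
+L4 (α=7/8) → [4325/32, 2311/16, 891/16]
+L5 (α=3/4) → [6629/128, 2407/64, 8235/64]
+L6 (α=1/5) → [13669/160, 3751/80, 8811/80]
+L7 (α=3/4) → [37189/640, 13591/320, 12411/320]
→ [58, 42, 39]


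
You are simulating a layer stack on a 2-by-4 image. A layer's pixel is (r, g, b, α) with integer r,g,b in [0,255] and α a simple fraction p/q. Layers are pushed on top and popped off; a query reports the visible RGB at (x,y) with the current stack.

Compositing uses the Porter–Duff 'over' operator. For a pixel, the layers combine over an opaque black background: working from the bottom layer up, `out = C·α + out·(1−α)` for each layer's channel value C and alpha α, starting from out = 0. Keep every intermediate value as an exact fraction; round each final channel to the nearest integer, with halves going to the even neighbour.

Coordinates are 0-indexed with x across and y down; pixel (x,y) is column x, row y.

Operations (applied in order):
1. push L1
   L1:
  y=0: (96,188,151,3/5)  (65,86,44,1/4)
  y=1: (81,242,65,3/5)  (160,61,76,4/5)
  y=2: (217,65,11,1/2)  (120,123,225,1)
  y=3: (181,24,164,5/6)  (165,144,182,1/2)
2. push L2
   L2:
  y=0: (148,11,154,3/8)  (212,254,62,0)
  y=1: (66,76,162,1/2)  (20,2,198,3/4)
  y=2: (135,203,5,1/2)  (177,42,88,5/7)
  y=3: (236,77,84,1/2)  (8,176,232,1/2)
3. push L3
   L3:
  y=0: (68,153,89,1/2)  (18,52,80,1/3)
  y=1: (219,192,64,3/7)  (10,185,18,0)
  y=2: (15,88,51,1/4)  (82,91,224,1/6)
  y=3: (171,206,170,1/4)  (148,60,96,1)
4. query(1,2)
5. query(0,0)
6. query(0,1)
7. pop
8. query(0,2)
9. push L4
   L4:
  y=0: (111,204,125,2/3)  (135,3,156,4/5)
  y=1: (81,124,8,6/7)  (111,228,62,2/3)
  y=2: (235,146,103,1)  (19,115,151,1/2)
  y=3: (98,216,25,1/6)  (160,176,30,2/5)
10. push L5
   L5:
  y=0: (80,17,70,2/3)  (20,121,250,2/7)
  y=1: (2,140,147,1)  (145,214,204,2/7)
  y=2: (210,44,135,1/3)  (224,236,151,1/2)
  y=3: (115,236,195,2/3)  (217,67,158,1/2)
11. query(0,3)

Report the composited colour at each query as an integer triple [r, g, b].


at x=1,y=2 over L1,L2,L3:
L1 α=1: [120, 123, 225]
L2 α=5/7: [1125/7, 456/7, 890/7]
L3 α=1/6: [6199/42, 2917/42, 1003/7]
→ [148, 69, 143]

query (0,0) [L1,L2,L3] — begin 0,0,0
+L1 (α=3/5) → [288/5, 564/5, 453/5]
+L2 (α=3/8) → [183/2, 597/8, 915/8]
+L3 (α=1/2) → [319/4, 1821/16, 1627/16]
= [80, 114, 102]

at x=0,y=1 over L1,L2,L3:
L1 α=3/5: [243/5, 726/5, 39]
L2 α=1/2: [573/10, 553/5, 201/2]
L3 α=3/7: [633/5, 5092/35, 594/7]
→ [127, 145, 85]

(0,2) stack=L1,L2; from [0,0,0]:
after L1 α=1/2: [217/2, 65/2, 11/2]
after L2 α=1/2: [487/4, 471/4, 21/4]
→ [122, 118, 5]

(0,3) stack=L1,L2,L4,L5; from [0,0,0]:
L1 α=5/6: [905/6, 20, 410/3]
L2 α=1/2: [2321/12, 97/2, 331/3]
L4 α=1/6: [12781/72, 917/12, 865/9]
L5 α=2/3: [29341/216, 6581/36, 4375/27]
rounded: [136, 183, 162]


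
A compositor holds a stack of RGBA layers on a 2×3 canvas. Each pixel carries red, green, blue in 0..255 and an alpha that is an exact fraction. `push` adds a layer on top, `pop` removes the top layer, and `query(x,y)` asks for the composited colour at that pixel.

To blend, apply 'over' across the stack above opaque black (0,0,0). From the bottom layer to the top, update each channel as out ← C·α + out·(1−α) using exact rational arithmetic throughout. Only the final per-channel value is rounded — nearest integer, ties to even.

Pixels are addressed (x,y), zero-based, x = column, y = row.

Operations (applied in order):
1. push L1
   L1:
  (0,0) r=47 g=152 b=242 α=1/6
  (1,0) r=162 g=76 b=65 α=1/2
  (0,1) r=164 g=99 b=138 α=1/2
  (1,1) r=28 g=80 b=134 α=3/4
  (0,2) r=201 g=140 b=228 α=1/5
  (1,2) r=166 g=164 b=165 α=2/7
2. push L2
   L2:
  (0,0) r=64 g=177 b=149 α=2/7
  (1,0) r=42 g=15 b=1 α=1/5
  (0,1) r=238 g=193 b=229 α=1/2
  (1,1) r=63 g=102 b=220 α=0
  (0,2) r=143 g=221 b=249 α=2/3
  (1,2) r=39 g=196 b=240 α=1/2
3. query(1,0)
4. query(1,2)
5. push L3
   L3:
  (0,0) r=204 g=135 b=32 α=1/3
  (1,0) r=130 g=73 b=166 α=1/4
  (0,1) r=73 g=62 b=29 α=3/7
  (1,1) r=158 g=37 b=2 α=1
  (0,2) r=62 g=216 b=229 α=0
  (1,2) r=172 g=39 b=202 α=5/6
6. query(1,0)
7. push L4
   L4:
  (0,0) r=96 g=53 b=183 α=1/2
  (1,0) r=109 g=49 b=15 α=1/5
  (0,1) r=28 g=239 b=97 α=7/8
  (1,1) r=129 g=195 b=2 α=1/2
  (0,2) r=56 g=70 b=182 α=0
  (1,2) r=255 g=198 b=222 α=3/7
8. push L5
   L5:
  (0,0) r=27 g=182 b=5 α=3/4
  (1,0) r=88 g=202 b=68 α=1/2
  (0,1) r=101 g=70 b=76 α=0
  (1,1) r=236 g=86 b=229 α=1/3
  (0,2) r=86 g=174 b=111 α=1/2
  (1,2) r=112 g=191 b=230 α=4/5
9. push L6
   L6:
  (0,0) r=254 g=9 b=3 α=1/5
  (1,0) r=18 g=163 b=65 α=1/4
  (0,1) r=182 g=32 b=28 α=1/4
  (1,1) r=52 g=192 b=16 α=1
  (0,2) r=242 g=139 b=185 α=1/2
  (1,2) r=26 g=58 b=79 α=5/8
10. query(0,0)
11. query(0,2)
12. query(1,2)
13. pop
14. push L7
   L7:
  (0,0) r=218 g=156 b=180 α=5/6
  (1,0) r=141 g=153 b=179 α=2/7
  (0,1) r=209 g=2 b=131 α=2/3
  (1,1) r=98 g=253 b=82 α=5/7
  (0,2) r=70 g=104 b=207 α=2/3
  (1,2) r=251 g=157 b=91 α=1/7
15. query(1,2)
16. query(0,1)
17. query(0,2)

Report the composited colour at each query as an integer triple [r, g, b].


at x=1,y=0 over L1,L2:
L1 α=1/2: [81, 38, 65/2]
L2 α=1/5: [366/5, 167/5, 131/5]
= [73, 33, 26]

(1,2) stack=L1,L2; from [0,0,0]:
L1 α=2/7: [332/7, 328/7, 330/7]
L2 α=1/2: [605/14, 850/7, 1005/7]
rounded: [43, 121, 144]

at x=1,y=0 over L1,L2,L3:
L1 α=1/2: [81, 38, 65/2]
L2 α=1/5: [366/5, 167/5, 131/5]
L3 α=1/4: [437/5, 433/10, 1223/20]
rounded: [87, 43, 61]

query (0,0) [L1,L2,L3,L4,L5,L6] — begin 0,0,0
after L1 α=1/6: [47/6, 76/3, 121/3]
after L2 α=2/7: [1003/42, 206/3, 1499/21]
after L3 α=1/3: [5287/63, 817/9, 3670/63]
after L4 α=1/2: [11335/126, 647/9, 15199/126]
after L5 α=3/4: [21541/504, 5561/36, 17089/504]
after L6 α=1/5: [10709/126, 5642/45, 17467/630]
rounded: [85, 125, 28]

query (0,2) [L1,L2,L3,L4,L5,L6] — begin 0,0,0
after L1 α=1/5: [201/5, 28, 228/5]
after L2 α=2/3: [1631/15, 470/3, 906/5]
after L3 α=0: [1631/15, 470/3, 906/5]
after L4 α=0: [1631/15, 470/3, 906/5]
after L5 α=1/2: [2921/30, 496/3, 1461/10]
after L6 α=1/2: [10181/60, 913/6, 3311/20]
rounded: [170, 152, 166]

query (1,2) [L1,L2,L3,L4,L5,L6] — begin 0,0,0
+L1 (α=2/7) → [332/7, 328/7, 330/7]
+L2 (α=1/2) → [605/14, 850/7, 1005/7]
+L3 (α=5/6) → [4215/28, 2215/42, 8075/42]
+L4 (α=3/7) → [9570/49, 16904/147, 30136/147]
+L5 (α=4/5) → [31522/245, 129212/735, 165376/735]
+L6 (α=5/8) → [15802/245, 100131/980, 262151/1960]
= [64, 102, 134]

query (1,2) [L1,L2,L3,L4,L5,L7] — begin 0,0,0
after L1 α=2/7: [332/7, 328/7, 330/7]
after L2 α=1/2: [605/14, 850/7, 1005/7]
after L3 α=5/6: [4215/28, 2215/42, 8075/42]
after L4 α=3/7: [9570/49, 16904/147, 30136/147]
after L5 α=4/5: [31522/245, 129212/735, 165376/735]
after L7 α=1/7: [250627/1715, 296889/1715, 353047/1715]
→ [146, 173, 206]

at x=0,y=1 over L1,L2,L3,L4,L5,L7:
L1 α=1/2: [82, 99/2, 69]
L2 α=1/2: [160, 485/4, 149]
L3 α=3/7: [859/7, 671/7, 683/7]
L4 α=7/8: [2231/56, 6191/28, 1359/14]
L5 α=0: [2231/56, 6191/28, 1359/14]
L7 α=2/3: [25639/168, 2101/28, 5027/42]
= [153, 75, 120]

query (0,2) [L1,L2,L3,L4,L5,L7] — begin 0,0,0
after L1 α=1/5: [201/5, 28, 228/5]
after L2 α=2/3: [1631/15, 470/3, 906/5]
after L3 α=0: [1631/15, 470/3, 906/5]
after L4 α=0: [1631/15, 470/3, 906/5]
after L5 α=1/2: [2921/30, 496/3, 1461/10]
after L7 α=2/3: [7121/90, 1120/9, 1867/10]
→ [79, 124, 187]


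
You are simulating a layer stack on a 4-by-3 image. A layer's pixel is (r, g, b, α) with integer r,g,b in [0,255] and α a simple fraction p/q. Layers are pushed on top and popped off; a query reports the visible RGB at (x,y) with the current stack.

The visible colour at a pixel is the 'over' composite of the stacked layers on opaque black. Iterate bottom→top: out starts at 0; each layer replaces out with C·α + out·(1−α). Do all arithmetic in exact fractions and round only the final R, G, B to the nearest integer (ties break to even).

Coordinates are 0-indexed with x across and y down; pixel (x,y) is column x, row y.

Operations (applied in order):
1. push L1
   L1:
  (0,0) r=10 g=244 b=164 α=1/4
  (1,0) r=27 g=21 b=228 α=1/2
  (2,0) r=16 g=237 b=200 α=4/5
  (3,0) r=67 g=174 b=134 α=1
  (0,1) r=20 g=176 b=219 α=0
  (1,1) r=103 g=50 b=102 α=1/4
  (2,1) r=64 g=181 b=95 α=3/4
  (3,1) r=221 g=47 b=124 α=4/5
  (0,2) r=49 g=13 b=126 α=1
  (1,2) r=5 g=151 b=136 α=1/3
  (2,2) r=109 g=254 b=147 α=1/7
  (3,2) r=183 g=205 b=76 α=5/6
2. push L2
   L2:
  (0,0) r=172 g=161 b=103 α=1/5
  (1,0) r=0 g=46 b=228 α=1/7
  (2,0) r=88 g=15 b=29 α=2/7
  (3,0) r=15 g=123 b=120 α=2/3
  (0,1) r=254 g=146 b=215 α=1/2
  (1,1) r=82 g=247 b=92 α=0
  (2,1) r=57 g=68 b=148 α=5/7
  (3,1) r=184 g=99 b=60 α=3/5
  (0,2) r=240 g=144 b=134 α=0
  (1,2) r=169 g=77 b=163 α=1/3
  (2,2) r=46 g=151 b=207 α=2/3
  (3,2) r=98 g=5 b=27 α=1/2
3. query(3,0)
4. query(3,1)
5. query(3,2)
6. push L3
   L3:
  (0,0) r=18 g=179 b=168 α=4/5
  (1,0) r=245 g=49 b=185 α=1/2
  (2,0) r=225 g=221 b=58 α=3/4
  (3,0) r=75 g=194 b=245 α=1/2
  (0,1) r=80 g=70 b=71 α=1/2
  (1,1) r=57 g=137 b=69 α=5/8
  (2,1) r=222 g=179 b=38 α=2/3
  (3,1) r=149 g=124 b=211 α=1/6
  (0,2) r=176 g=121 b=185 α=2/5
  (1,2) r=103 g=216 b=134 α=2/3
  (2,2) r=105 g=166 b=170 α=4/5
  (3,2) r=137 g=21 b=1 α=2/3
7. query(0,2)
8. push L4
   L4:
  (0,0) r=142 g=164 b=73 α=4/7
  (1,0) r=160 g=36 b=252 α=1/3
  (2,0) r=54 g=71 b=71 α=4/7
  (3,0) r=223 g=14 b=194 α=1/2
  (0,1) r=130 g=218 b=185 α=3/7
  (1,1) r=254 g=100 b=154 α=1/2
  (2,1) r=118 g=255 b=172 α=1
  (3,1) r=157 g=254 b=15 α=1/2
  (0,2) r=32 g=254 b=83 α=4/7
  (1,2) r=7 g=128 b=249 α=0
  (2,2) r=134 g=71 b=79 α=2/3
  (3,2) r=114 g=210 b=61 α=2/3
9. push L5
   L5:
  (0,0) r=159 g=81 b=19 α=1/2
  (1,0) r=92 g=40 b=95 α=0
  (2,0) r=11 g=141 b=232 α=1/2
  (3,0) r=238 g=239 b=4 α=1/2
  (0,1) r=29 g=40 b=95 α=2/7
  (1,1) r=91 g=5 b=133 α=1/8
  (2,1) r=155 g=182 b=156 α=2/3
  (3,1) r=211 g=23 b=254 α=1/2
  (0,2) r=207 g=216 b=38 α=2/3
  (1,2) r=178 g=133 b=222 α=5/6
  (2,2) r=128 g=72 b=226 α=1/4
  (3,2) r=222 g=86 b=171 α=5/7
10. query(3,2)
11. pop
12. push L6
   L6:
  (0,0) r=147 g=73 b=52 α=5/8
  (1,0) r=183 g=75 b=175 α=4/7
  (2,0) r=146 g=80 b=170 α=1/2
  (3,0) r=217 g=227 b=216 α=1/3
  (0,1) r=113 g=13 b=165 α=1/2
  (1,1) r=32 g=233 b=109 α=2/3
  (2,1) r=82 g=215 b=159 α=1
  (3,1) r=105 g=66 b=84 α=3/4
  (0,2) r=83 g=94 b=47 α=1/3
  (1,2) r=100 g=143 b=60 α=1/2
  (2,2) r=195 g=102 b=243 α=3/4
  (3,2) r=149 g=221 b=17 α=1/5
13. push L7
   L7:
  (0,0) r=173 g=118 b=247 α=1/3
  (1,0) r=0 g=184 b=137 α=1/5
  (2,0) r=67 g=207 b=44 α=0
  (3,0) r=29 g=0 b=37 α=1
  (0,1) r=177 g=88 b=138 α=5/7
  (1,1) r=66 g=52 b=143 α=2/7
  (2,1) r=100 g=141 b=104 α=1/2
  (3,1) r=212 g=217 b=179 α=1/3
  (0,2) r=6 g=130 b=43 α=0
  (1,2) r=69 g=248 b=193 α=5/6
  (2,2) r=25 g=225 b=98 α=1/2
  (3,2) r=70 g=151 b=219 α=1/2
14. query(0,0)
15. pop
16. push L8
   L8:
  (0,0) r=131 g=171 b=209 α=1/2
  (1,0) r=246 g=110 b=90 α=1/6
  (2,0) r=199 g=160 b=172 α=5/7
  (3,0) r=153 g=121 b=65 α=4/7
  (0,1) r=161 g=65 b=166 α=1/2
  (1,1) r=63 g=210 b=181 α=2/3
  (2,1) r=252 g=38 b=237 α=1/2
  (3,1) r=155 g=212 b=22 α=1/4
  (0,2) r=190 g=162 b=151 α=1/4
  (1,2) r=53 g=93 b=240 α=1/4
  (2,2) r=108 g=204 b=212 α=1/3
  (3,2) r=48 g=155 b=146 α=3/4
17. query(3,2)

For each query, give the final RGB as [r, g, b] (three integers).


at x=3,y=0 over L1,L2:
L1 α=1: [67, 174, 134]
L2 α=2/3: [97/3, 140, 374/3]
= [32, 140, 125]

at x=3,y=1 over L1,L2:
after L1 α=4/5: [884/5, 188/5, 496/5]
after L2 α=3/5: [4528/25, 1861/25, 1892/25]
= [181, 74, 76]

query (3,2) [L1,L2] — begin 0,0,0
after L1 α=5/6: [305/2, 1025/6, 190/3]
after L2 α=1/2: [501/4, 1055/12, 271/6]
= [125, 88, 45]

(0,2) stack=L1,L2,L3; from [0,0,0]:
after L1 α=1: [49, 13, 126]
after L2 α=0: [49, 13, 126]
after L3 α=2/5: [499/5, 281/5, 748/5]
rounded: [100, 56, 150]

at x=3,y=2 over L1,L2,L3,L4,L5:
L1 α=5/6: [305/2, 1025/6, 190/3]
L2 α=1/2: [501/4, 1055/12, 271/6]
L3 α=2/3: [1597/12, 1559/36, 283/18]
L4 α=2/3: [4333/36, 16679/108, 2479/54]
L5 α=5/7: [24313/126, 39899/378, 3652/27]
rounded: [193, 106, 135]

(0,0) stack=L1,L2,L3,L4,L6,L7; from [0,0,0]:
after L1 α=1/4: [5/2, 61, 41]
after L2 α=1/5: [182/5, 81, 267/5]
after L3 α=4/5: [542/25, 797/5, 3627/25]
after L4 α=4/7: [15826/175, 5671/35, 18181/175]
after L6 α=5/8: [176103/1400, 7447/70, 100043/1400]
after L7 α=1/3: [297203/2100, 3859/35, 90981/700]
→ [142, 110, 130]

query (3,2) [L1,L2,L3,L4,L6,L8] — begin 0,0,0
after L1 α=5/6: [305/2, 1025/6, 190/3]
after L2 α=1/2: [501/4, 1055/12, 271/6]
after L3 α=2/3: [1597/12, 1559/36, 283/18]
after L4 α=2/3: [4333/36, 16679/108, 2479/54]
after L6 α=1/5: [5674/45, 22646/135, 5417/135]
after L8 α=3/4: [6077/90, 85421/540, 64547/540]
→ [68, 158, 120]


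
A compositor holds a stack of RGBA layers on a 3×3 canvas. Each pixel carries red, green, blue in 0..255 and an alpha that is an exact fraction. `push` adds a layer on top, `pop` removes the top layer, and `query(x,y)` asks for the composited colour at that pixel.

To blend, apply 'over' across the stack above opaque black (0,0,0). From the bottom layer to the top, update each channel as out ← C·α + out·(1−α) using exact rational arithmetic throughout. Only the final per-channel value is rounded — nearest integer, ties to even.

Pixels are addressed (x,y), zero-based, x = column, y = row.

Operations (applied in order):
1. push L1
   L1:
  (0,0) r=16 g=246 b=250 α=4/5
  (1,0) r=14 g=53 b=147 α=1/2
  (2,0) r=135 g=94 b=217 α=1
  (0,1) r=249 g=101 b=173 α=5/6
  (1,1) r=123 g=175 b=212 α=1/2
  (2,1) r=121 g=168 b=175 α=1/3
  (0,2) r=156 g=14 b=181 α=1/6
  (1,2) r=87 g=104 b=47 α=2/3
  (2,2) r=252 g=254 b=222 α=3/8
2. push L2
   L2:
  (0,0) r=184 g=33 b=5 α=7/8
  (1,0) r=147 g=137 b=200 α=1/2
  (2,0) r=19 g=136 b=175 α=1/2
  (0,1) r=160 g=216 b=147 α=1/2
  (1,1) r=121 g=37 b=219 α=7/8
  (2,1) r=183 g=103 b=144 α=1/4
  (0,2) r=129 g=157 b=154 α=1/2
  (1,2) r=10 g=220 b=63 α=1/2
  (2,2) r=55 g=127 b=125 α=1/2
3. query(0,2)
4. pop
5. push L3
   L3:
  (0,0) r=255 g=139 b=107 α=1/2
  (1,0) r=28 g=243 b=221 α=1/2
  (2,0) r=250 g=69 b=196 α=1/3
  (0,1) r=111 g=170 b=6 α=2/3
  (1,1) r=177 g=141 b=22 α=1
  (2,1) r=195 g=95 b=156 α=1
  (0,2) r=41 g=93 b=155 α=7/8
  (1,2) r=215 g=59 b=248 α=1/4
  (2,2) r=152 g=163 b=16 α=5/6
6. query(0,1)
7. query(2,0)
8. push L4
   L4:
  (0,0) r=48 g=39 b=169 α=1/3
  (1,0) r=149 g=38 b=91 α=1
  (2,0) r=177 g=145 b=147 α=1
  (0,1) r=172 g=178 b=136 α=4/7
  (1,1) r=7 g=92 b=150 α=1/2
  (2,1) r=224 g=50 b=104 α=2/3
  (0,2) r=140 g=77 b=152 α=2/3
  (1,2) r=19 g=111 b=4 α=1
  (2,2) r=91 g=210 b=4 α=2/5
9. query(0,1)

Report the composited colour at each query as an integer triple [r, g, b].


(0,2) stack=L1,L2; from [0,0,0]:
after L1 α=1/6: [26, 7/3, 181/6]
after L2 α=1/2: [155/2, 239/3, 1105/12]
= [78, 80, 92]

query (0,1) [L1,L3] — begin 0,0,0
after L1 α=5/6: [415/2, 505/6, 865/6]
after L3 α=2/3: [859/6, 2545/18, 937/18]
→ [143, 141, 52]

at x=2,y=0 over L1,L3:
+L1 (α=1) → [135, 94, 217]
+L3 (α=1/3) → [520/3, 257/3, 210]
rounded: [173, 86, 210]

at x=0,y=1 over L1,L3,L4:
after L1 α=5/6: [415/2, 505/6, 865/6]
after L3 α=2/3: [859/6, 2545/18, 937/18]
after L4 α=4/7: [2235/14, 6817/42, 4201/42]
= [160, 162, 100]


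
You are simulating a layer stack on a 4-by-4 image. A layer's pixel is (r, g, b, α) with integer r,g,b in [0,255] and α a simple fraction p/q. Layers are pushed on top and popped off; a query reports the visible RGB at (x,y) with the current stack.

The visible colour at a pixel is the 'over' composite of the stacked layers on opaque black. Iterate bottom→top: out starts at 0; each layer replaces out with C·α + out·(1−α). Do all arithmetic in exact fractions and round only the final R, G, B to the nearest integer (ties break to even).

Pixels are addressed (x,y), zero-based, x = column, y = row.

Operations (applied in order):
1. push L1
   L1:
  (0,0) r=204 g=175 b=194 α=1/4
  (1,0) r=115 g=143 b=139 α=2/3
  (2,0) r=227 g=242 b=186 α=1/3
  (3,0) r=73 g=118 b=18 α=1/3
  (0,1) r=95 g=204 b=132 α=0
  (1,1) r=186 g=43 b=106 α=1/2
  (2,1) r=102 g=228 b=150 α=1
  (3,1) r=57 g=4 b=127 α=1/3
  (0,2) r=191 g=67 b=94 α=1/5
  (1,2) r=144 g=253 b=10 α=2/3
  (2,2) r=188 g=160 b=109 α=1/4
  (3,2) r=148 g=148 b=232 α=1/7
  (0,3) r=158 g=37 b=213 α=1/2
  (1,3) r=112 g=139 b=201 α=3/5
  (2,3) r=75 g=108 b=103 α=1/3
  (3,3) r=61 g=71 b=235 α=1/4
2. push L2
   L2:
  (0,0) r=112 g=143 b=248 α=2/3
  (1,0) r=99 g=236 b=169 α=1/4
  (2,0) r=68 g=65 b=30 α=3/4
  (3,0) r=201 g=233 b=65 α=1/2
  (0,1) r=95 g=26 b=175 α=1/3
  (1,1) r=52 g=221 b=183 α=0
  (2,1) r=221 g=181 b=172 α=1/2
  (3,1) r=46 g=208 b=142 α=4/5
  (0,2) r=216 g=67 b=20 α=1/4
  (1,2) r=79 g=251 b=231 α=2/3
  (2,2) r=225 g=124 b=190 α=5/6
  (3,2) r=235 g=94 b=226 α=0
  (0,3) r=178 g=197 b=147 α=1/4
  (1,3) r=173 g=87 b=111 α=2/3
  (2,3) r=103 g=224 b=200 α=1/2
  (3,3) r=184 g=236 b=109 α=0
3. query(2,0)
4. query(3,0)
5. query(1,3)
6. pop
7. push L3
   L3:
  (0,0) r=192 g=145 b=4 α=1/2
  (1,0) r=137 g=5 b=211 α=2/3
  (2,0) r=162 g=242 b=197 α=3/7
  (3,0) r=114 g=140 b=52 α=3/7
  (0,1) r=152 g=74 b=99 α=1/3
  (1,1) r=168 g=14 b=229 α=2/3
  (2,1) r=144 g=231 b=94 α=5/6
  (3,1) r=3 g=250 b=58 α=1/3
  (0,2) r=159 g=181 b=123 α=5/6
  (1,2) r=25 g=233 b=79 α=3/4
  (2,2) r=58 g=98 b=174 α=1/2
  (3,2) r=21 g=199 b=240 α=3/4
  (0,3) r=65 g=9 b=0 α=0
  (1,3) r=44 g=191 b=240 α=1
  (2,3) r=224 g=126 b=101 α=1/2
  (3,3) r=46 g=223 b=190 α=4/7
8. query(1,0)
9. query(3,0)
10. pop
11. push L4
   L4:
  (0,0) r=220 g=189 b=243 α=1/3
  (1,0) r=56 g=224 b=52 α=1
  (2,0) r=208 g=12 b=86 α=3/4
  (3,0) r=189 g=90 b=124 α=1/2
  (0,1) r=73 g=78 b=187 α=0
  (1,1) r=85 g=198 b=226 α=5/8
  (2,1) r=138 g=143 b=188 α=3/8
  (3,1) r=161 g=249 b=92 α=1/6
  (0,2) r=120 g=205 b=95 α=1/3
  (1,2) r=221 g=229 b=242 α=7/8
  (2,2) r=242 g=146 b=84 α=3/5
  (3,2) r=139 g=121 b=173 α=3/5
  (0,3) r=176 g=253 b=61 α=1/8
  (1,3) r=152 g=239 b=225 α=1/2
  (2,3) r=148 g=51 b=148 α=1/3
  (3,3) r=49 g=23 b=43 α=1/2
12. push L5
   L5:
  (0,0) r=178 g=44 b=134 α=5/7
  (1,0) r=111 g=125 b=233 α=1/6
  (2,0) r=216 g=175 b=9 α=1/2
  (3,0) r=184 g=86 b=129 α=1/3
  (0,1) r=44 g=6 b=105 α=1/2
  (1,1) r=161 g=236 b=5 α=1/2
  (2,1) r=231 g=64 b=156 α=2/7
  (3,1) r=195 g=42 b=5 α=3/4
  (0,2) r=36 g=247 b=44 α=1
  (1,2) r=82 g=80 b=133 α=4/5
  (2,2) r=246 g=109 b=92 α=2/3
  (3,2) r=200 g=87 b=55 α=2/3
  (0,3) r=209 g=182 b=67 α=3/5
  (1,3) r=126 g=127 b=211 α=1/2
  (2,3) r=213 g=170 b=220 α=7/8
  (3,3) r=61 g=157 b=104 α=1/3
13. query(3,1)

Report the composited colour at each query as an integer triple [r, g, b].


query (2,0) [L1,L2] — begin 0,0,0
L1 α=1/3: [227/3, 242/3, 62]
L2 α=3/4: [839/12, 827/12, 38]
→ [70, 69, 38]

query (3,0) [L1,L2] — begin 0,0,0
L1 α=1/3: [73/3, 118/3, 6]
L2 α=1/2: [338/3, 817/6, 71/2]
→ [113, 136, 36]

at x=1,y=3 over L1,L2:
after L1 α=3/5: [336/5, 417/5, 603/5]
after L2 α=2/3: [2066/15, 429/5, 571/5]
rounded: [138, 86, 114]

(1,0) stack=L1,L3; from [0,0,0]:
+L1 (α=2/3) → [230/3, 286/3, 278/3]
+L3 (α=2/3) → [1052/9, 316/9, 1544/9]
→ [117, 35, 172]

at x=3,y=0 over L1,L3:
+L1 (α=1/3) → [73/3, 118/3, 6]
+L3 (α=3/7) → [1318/21, 1732/21, 180/7]
→ [63, 82, 26]

at x=3,y=1 over L1,L4,L5:
+L1 (α=1/3) → [19, 4/3, 127/3]
+L4 (α=1/6) → [128/3, 767/18, 911/18]
+L5 (α=3/4) → [1883/12, 3035/72, 1181/72]
→ [157, 42, 16]
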